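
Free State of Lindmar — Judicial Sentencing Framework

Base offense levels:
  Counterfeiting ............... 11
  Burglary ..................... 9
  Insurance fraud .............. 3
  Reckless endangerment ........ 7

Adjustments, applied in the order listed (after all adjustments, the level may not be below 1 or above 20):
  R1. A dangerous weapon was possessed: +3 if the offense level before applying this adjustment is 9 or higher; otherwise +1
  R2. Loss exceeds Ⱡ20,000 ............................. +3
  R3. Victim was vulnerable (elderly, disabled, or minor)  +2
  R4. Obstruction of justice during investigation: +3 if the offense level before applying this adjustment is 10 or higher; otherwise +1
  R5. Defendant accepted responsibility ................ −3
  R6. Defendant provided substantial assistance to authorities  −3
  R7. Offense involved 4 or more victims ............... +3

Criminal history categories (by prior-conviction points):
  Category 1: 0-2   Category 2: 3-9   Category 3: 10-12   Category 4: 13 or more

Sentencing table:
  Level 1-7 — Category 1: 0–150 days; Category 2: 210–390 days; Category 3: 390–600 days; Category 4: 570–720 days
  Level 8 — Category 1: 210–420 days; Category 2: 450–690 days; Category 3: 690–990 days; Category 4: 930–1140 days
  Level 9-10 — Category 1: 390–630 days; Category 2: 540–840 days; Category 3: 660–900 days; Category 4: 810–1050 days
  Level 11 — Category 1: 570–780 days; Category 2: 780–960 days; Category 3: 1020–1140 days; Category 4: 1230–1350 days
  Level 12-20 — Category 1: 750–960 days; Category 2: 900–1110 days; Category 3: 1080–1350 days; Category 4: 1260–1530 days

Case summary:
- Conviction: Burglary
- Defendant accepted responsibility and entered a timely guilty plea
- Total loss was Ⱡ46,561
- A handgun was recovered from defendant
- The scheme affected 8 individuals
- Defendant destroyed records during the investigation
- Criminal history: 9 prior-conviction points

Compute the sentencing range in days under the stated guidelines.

900-1110 days

Base offense level for burglary: 9.
R1 applies (level before this adjustment is 9 ≥ 9, so +3): 9 + 3 = 12.
R2 applies: 12 + 3 = 15.
R4 applies (level before this adjustment is 15 ≥ 10, so +3): 15 + 3 = 18.
R5 applies: 18 − 3 = 15.
R7 applies: 15 + 3 = 18.
Final offense level: 18.
Criminal history: 9 prior points → Category 2 (3-9).
Level 18 falls in the 12-20 band.
Grid: Level 12-20 × Category 2 = 900-1110 days.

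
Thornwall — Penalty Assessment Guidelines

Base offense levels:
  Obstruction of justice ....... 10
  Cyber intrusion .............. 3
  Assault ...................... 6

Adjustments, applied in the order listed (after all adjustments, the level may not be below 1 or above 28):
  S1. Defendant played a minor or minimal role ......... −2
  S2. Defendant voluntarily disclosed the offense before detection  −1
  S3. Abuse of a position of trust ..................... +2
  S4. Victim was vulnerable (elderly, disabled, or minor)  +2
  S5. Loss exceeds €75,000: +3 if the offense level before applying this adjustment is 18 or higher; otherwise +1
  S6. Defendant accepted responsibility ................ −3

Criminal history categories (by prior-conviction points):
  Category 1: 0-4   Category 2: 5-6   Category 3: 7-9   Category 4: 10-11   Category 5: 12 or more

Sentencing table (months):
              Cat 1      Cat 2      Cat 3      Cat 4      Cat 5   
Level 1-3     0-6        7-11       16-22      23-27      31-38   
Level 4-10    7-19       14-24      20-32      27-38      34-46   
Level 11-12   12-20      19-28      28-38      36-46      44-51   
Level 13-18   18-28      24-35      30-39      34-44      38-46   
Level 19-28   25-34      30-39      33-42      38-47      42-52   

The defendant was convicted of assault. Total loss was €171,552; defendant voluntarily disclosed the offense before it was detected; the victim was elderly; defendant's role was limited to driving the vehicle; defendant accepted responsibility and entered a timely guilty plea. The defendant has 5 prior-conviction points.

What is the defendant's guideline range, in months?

7-11 months

Base offense level for assault: 6.
S1 applies: 6 − 2 = 4.
S2 applies: 4 − 1 = 3.
S4 applies: 3 + 2 = 5.
S5 applies (level before this adjustment is 5 < 18, so +1): 5 + 1 = 6.
S6 applies: 6 − 3 = 3.
Final offense level: 3.
Criminal history: 5 prior points → Category 2 (5-6).
Level 3 falls in the 1-3 band.
Grid: Level 1-3 × Category 2 = 7-11 months.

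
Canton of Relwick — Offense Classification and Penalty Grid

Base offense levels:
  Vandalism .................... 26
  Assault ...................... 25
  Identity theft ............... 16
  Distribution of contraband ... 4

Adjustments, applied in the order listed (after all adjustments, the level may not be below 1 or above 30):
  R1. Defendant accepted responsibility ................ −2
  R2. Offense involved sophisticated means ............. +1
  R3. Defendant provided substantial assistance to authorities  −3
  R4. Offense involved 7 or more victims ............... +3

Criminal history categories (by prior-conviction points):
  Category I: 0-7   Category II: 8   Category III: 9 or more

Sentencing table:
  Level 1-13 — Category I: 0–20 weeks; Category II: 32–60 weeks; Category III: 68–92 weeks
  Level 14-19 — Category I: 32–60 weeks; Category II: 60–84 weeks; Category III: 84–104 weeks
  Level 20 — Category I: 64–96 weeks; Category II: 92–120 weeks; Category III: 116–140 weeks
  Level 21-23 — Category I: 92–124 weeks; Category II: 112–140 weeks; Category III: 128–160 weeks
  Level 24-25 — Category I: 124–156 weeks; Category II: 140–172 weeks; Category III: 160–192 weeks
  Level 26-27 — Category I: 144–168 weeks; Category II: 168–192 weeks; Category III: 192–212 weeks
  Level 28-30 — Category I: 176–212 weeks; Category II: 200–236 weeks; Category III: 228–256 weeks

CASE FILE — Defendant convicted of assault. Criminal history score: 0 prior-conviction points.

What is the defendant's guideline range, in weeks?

124-156 weeks

Base offense level for assault: 25.
Final offense level: 25.
Criminal history: 0 prior points → Category I (0-7).
Level 25 falls in the 24-25 band.
Grid: Level 24-25 × Category I = 124-156 weeks.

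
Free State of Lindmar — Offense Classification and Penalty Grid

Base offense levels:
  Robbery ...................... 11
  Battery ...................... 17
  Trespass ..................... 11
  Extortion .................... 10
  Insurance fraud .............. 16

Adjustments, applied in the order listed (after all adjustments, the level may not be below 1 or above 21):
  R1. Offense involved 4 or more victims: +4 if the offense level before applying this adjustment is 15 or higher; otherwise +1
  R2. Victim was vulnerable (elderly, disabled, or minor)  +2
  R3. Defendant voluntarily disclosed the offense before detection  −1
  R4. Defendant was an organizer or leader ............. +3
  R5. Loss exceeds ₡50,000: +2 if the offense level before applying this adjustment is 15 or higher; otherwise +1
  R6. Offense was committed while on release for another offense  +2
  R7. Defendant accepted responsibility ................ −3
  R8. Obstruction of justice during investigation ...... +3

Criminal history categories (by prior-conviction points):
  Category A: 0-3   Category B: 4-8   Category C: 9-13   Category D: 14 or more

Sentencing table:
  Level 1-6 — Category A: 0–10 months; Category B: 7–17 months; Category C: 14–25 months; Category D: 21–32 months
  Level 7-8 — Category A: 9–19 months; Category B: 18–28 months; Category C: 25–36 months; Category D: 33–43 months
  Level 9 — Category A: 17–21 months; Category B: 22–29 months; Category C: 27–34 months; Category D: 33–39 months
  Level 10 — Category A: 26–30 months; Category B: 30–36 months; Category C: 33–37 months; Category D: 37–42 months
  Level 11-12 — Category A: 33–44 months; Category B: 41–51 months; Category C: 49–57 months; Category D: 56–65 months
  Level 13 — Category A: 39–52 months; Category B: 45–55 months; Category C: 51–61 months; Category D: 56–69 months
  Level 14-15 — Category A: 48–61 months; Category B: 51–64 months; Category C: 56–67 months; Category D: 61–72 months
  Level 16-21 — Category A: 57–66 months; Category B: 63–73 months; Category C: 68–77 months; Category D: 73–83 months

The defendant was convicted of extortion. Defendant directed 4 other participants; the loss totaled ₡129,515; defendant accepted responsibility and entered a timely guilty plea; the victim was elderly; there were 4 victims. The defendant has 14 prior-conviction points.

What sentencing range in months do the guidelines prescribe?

61-72 months

Base offense level for extortion: 10.
R1 applies (level before this adjustment is 10 < 15, so +1): 10 + 1 = 11.
R2 applies: 11 + 2 = 13.
R3 does not apply.
R4 applies: 13 + 3 = 16.
R5 applies (level before this adjustment is 16 ≥ 15, so +2): 16 + 2 = 18.
R6 does not apply.
R7 applies: 18 − 3 = 15.
Final offense level: 15.
Criminal history: 14 prior points → Category D (14+).
Level 15 falls in the 14-15 band.
Grid: Level 14-15 × Category D = 61-72 months.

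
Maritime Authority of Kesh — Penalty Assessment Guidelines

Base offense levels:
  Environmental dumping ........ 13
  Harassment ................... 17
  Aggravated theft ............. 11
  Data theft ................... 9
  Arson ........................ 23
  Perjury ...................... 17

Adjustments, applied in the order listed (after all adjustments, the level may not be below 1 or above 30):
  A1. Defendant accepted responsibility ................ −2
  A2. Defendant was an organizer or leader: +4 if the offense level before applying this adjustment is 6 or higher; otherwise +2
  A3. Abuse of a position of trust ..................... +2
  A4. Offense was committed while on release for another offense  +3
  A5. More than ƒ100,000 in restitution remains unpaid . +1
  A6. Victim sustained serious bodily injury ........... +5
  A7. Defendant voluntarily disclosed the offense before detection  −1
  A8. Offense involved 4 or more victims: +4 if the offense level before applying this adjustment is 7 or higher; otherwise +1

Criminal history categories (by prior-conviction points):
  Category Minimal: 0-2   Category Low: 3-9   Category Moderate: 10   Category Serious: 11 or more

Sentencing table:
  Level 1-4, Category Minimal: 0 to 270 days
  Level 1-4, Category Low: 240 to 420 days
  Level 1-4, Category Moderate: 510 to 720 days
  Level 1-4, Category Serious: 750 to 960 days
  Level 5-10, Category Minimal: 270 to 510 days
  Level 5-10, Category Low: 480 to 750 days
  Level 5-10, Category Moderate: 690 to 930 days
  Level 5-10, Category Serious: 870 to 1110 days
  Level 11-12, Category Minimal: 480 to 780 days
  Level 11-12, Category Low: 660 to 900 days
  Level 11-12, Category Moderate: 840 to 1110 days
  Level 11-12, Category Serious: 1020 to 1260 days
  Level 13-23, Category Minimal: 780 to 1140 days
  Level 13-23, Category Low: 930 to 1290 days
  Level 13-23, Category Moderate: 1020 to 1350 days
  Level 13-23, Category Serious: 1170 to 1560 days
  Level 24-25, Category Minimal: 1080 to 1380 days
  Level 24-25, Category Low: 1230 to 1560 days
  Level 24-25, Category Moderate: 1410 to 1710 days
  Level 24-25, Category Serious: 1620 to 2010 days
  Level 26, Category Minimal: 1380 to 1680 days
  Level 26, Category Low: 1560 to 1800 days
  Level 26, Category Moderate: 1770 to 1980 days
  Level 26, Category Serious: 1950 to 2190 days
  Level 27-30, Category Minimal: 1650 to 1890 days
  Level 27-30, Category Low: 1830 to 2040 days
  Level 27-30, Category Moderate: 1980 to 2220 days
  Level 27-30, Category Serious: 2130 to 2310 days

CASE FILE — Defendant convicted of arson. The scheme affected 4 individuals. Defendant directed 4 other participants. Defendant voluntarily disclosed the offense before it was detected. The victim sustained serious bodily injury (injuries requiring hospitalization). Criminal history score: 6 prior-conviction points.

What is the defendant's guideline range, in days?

Base offense level for arson: 23.
A2 applies (level before this adjustment is 23 ≥ 6, so +4): 23 + 4 = 27.
A4 does not apply.
A6 applies: 27 + 5 = 32.
A7 applies: 32 − 1 = 31.
A8 applies (level before this adjustment is 31 ≥ 7, so +4): 31 + 4 = 35.
Level 35 exceeds the maximum of 30; capped at 30.
Final offense level: 30.
Criminal history: 6 prior points → Category Low (3-9).
Level 30 falls in the 27-30 band.
Grid: Level 27-30 × Category Low = 1830-2040 days.

1830-2040 days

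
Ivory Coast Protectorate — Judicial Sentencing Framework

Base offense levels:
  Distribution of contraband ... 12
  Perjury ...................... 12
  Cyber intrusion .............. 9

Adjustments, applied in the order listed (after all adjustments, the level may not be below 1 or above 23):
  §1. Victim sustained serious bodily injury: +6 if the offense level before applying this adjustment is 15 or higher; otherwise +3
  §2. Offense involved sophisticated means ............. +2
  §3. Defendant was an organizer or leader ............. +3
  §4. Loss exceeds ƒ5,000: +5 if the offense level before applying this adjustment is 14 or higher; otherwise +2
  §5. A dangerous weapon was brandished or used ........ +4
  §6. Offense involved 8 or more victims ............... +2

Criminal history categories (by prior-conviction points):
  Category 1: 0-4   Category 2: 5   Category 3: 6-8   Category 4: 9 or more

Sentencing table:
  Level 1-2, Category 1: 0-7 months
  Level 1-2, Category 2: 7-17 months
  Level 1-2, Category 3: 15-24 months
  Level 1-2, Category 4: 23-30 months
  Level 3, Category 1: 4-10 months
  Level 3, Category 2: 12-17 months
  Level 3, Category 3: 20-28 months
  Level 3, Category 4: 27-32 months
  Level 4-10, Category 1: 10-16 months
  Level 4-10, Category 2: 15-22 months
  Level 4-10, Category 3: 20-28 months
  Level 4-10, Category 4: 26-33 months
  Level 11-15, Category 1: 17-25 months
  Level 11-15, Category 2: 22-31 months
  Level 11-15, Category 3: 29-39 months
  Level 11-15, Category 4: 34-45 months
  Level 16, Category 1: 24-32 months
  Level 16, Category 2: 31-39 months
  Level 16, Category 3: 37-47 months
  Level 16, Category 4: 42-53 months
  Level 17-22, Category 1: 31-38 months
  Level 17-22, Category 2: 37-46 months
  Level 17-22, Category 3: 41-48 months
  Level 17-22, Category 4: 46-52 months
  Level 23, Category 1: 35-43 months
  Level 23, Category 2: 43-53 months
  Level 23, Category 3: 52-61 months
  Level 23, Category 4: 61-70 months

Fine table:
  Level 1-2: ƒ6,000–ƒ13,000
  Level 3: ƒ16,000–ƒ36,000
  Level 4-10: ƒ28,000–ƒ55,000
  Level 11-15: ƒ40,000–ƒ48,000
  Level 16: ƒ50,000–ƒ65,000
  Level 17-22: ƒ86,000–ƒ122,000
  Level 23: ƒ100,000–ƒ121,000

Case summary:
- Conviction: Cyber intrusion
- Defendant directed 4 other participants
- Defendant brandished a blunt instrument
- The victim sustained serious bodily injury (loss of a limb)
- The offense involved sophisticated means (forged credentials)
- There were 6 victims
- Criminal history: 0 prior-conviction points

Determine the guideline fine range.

Base offense level for cyber intrusion: 9.
§1 applies (level before this adjustment is 9 < 15, so +3): 9 + 3 = 12.
§2 applies: 12 + 2 = 14.
§3 applies: 14 + 3 = 17.
§4 does not apply.
§5 applies: 17 + 4 = 21.
Final offense level: 21.
Level 21 falls in the 17-22 band.
Fine table: Level 17-22 → ƒ86,000–ƒ122,000.

ƒ86,000–ƒ122,000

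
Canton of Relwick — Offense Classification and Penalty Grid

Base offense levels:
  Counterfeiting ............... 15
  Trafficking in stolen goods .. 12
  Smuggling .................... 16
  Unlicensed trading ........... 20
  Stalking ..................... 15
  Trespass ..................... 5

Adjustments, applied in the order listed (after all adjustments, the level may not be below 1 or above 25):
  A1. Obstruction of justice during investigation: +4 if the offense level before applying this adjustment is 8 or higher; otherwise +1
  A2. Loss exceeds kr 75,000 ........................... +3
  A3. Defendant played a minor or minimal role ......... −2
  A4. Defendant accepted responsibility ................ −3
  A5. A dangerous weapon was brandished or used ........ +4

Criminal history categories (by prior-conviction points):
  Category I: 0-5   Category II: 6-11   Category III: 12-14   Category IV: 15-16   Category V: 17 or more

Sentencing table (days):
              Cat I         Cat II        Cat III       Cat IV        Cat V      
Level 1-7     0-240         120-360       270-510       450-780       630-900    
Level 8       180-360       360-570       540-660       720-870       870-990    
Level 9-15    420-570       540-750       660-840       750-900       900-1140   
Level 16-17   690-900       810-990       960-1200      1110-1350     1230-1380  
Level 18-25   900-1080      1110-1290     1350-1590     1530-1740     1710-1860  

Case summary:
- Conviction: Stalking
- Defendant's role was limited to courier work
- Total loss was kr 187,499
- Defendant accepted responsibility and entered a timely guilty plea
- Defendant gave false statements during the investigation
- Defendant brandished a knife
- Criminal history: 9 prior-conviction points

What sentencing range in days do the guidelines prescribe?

1110-1290 days

Base offense level for stalking: 15.
A1 applies (level before this adjustment is 15 ≥ 8, so +4): 15 + 4 = 19.
A2 applies: 19 + 3 = 22.
A3 applies: 22 − 2 = 20.
A4 applies: 20 − 3 = 17.
A5 applies: 17 + 4 = 21.
Final offense level: 21.
Criminal history: 9 prior points → Category II (6-11).
Level 21 falls in the 18-25 band.
Grid: Level 18-25 × Category II = 1110-1290 days.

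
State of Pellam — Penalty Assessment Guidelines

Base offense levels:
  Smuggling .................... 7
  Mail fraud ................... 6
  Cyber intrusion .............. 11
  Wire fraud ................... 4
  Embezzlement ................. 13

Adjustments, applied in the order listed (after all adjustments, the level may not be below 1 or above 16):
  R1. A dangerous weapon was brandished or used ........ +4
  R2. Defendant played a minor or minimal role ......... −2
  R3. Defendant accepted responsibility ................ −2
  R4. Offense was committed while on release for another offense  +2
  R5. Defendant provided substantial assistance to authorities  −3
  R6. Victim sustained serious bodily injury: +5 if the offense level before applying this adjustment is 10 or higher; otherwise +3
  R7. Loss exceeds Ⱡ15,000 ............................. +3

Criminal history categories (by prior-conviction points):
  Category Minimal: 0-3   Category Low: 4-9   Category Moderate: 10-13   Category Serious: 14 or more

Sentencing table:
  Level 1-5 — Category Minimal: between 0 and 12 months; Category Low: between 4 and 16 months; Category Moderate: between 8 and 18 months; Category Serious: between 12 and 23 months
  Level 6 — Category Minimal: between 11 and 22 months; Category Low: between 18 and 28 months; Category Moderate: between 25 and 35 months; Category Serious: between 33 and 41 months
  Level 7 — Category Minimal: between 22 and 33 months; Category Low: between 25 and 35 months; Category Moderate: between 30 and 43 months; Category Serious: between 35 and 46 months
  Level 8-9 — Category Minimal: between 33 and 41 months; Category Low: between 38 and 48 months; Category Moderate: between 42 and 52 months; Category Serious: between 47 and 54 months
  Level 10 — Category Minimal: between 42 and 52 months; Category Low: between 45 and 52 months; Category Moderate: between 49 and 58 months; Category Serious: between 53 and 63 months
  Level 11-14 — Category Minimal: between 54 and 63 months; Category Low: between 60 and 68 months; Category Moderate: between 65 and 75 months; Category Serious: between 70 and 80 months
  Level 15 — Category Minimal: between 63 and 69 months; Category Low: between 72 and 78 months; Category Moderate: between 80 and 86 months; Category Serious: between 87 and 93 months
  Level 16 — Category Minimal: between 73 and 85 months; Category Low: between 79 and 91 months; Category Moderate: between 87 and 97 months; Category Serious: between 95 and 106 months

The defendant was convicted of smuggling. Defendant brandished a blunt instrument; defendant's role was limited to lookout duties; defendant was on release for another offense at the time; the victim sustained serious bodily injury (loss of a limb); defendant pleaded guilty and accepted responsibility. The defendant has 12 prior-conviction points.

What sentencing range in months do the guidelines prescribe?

65-75 months

Base offense level for smuggling: 7.
R1 applies: 7 + 4 = 11.
R2 applies: 11 − 2 = 9.
R3 applies: 9 − 2 = 7.
R4 applies: 7 + 2 = 9.
R5 does not apply.
R6 applies (level before this adjustment is 9 < 10, so +3): 9 + 3 = 12.
Final offense level: 12.
Criminal history: 12 prior points → Category Moderate (10-13).
Level 12 falls in the 11-14 band.
Grid: Level 11-14 × Category Moderate = 65-75 months.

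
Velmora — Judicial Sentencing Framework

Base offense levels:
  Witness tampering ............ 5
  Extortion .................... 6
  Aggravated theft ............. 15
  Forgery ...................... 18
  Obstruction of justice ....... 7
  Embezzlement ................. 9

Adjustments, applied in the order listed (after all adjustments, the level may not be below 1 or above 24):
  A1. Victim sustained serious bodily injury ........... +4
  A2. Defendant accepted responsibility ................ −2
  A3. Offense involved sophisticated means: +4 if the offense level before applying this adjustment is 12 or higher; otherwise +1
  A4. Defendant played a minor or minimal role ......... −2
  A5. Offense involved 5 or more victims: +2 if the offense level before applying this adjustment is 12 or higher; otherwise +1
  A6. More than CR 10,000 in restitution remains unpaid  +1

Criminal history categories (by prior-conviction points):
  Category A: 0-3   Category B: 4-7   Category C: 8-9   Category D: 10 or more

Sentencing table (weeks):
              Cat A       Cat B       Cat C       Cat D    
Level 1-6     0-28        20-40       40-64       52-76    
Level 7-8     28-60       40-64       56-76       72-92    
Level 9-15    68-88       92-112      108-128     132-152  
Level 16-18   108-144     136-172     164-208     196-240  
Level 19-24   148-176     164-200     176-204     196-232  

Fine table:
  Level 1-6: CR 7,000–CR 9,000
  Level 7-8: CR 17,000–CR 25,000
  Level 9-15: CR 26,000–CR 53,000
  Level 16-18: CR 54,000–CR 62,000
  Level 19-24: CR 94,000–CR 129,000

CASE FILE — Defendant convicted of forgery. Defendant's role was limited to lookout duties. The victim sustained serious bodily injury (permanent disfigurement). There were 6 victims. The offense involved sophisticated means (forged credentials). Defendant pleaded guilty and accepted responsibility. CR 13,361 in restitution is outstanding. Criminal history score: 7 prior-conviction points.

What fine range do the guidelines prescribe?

CR 94,000–CR 129,000

Base offense level for forgery: 18.
A1 applies: 18 + 4 = 22.
A2 applies: 22 − 2 = 20.
A3 applies (level before this adjustment is 20 ≥ 12, so +4): 20 + 4 = 24.
A4 applies: 24 − 2 = 22.
A5 applies (level before this adjustment is 22 ≥ 12, so +2): 22 + 2 = 24.
A6 applies: 24 + 1 = 25.
Level 25 exceeds the maximum of 24; capped at 24.
Final offense level: 24.
Level 24 falls in the 19-24 band.
Fine table: Level 19-24 → CR 94,000–CR 129,000.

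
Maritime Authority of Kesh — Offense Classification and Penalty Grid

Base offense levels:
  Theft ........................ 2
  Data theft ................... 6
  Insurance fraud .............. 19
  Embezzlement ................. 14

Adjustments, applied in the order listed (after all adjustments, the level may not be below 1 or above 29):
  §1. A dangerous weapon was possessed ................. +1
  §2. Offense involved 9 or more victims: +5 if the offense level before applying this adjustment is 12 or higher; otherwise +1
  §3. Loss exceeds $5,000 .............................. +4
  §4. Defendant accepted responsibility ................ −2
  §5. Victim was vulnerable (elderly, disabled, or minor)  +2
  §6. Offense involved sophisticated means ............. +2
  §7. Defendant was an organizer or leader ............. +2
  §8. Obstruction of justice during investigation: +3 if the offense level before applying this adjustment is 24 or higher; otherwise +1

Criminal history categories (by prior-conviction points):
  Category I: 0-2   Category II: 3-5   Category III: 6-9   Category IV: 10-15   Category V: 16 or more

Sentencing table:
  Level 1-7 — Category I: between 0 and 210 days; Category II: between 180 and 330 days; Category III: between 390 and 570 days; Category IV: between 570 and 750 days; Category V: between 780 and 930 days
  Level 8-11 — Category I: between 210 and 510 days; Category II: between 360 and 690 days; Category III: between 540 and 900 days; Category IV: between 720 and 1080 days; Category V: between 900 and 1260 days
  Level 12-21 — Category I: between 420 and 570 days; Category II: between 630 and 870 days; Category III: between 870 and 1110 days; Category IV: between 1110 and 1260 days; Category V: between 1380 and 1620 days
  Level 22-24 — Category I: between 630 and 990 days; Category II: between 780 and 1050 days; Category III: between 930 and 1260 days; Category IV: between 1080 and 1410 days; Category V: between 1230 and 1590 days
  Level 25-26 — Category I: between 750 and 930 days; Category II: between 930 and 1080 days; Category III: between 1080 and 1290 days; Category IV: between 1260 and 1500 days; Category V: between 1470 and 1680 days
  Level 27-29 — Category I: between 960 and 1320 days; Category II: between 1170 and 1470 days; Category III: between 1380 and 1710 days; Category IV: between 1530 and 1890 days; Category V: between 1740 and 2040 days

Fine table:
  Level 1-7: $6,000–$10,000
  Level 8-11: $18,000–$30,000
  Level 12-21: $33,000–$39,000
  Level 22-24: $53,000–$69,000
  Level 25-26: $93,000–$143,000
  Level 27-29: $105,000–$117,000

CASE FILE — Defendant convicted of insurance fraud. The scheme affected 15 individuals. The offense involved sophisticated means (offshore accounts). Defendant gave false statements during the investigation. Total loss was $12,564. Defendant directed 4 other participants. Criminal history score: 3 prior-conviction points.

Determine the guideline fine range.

$105,000–$117,000

Base offense level for insurance fraud: 19.
§1 does not apply.
§2 applies (level before this adjustment is 19 ≥ 12, so +5): 19 + 5 = 24.
§3 applies: 24 + 4 = 28.
§4 does not apply.
§5 does not apply.
§6 applies: 28 + 2 = 30.
§7 applies: 30 + 2 = 32.
§8 applies (level before this adjustment is 32 ≥ 24, so +3): 32 + 3 = 35.
Level 35 exceeds the maximum of 29; capped at 29.
Final offense level: 29.
Level 29 falls in the 27-29 band.
Fine table: Level 27-29 → $105,000–$117,000.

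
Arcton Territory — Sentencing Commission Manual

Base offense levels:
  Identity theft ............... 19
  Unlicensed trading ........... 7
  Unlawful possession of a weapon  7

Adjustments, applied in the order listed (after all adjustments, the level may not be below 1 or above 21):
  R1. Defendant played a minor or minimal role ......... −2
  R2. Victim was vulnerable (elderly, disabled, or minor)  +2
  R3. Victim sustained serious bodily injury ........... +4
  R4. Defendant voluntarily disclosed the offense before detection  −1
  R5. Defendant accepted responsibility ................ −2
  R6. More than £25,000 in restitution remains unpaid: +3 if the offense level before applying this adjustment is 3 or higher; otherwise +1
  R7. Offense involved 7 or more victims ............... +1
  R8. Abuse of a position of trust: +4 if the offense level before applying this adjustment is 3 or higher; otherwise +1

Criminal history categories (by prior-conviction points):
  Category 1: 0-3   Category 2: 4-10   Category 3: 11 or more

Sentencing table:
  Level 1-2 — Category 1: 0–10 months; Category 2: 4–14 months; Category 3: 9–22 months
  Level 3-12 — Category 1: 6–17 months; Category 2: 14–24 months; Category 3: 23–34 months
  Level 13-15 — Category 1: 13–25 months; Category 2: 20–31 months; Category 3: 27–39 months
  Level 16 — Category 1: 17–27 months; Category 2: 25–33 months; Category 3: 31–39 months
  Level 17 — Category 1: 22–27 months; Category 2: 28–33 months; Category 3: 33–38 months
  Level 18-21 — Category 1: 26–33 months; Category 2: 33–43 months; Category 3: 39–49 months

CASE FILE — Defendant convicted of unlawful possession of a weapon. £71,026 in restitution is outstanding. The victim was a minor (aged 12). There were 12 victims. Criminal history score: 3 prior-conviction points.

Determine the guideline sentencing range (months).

Base offense level for unlawful possession of a weapon: 7.
R2 applies: 7 + 2 = 9.
R3 does not apply.
R4 does not apply.
R5 does not apply.
R6 applies (level before this adjustment is 9 ≥ 3, so +3): 9 + 3 = 12.
R7 applies: 12 + 1 = 13.
Final offense level: 13.
Criminal history: 3 prior points → Category 1 (0-3).
Level 13 falls in the 13-15 band.
Grid: Level 13-15 × Category 1 = 13-25 months.

13-25 months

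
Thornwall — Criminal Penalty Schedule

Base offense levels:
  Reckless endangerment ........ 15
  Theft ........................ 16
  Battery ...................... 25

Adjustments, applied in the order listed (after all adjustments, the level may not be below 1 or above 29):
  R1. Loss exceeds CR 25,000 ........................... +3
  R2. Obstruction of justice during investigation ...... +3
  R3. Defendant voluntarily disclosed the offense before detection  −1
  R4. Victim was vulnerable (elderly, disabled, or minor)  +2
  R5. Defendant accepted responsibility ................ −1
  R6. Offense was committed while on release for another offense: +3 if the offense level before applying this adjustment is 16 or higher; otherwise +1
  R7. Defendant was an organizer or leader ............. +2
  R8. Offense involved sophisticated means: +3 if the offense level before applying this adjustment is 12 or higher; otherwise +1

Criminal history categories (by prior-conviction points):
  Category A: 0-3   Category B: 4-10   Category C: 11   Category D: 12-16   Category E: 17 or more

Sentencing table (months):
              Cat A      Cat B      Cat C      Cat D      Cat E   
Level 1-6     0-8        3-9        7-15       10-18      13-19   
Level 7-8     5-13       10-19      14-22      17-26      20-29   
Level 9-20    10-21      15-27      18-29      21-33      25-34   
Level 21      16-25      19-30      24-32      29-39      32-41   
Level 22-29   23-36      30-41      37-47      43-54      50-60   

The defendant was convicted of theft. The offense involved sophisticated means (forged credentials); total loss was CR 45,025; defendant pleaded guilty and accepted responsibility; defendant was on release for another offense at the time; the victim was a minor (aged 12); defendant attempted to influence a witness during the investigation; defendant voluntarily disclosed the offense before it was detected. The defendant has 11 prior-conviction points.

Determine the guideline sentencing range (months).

37-47 months

Base offense level for theft: 16.
R1 applies: 16 + 3 = 19.
R2 applies: 19 + 3 = 22.
R3 applies: 22 − 1 = 21.
R4 applies: 21 + 2 = 23.
R5 applies: 23 − 1 = 22.
R6 applies (level before this adjustment is 22 ≥ 16, so +3): 22 + 3 = 25.
R7 does not apply.
R8 applies (level before this adjustment is 25 ≥ 12, so +3): 25 + 3 = 28.
Final offense level: 28.
Criminal history: 11 prior points → Category C (11).
Level 28 falls in the 22-29 band.
Grid: Level 22-29 × Category C = 37-47 months.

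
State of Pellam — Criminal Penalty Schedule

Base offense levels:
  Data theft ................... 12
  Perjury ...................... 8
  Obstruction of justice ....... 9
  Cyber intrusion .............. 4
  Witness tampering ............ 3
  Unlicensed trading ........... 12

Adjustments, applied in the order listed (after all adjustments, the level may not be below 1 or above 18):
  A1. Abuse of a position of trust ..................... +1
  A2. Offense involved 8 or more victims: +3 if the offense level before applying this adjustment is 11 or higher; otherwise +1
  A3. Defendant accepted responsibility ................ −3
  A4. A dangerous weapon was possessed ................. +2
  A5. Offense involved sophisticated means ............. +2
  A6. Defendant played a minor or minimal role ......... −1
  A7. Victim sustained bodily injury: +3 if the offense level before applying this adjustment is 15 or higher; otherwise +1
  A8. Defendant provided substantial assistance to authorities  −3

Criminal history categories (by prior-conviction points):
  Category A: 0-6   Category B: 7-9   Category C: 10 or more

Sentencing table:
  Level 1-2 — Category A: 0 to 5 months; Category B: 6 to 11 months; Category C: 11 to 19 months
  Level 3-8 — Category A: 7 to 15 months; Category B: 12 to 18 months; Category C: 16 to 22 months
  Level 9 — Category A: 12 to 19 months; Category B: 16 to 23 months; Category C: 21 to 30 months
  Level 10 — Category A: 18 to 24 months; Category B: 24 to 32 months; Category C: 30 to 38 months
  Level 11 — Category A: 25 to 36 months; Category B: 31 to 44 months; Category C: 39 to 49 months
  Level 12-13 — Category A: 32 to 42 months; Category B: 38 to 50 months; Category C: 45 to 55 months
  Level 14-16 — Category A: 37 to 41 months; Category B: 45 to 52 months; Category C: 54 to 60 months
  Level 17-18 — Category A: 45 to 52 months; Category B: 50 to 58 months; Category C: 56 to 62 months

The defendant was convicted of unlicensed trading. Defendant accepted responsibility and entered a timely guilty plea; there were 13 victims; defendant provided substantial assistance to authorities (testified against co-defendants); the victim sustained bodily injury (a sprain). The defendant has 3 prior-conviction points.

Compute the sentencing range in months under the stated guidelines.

Base offense level for unlicensed trading: 12.
A2 applies (level before this adjustment is 12 ≥ 11, so +3): 12 + 3 = 15.
A3 applies: 15 − 3 = 12.
A4 does not apply.
A5 does not apply.
A7 applies (level before this adjustment is 12 < 15, so +1): 12 + 1 = 13.
A8 applies: 13 − 3 = 10.
Final offense level: 10.
Criminal history: 3 prior points → Category A (0-6).
Level 10 falls in the 10 band.
Grid: Level 10 × Category A = 18-24 months.

18-24 months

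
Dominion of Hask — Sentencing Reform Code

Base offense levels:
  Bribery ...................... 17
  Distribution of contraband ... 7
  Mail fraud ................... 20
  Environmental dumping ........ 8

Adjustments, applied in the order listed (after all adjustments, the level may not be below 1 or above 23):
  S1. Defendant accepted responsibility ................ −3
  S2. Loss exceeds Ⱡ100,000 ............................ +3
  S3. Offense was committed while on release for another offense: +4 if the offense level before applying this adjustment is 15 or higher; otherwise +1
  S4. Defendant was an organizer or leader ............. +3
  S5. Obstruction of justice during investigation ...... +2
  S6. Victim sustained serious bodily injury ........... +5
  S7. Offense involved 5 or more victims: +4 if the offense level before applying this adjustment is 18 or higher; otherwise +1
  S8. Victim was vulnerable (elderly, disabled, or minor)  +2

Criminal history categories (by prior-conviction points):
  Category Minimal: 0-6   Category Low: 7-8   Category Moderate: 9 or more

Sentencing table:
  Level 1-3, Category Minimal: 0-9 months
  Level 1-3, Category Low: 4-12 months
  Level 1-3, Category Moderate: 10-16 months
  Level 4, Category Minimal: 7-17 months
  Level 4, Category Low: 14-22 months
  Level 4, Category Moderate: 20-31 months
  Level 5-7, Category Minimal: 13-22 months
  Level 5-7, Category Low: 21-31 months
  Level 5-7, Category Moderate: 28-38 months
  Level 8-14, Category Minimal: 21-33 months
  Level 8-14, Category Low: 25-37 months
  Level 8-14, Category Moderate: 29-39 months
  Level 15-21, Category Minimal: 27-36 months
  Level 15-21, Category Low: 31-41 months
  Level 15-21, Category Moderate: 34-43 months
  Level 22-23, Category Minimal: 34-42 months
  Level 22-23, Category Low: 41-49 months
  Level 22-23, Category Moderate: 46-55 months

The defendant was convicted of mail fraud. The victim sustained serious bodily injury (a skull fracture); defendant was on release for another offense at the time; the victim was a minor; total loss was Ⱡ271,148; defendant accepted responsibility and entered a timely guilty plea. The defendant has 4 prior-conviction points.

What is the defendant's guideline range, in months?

34-42 months

Base offense level for mail fraud: 20.
S1 applies: 20 − 3 = 17.
S2 applies: 17 + 3 = 20.
S3 applies (level before this adjustment is 20 ≥ 15, so +4): 20 + 4 = 24.
S4 does not apply.
S5 does not apply.
S6 applies: 24 + 5 = 29.
S8 applies: 29 + 2 = 31.
Level 31 exceeds the maximum of 23; capped at 23.
Final offense level: 23.
Criminal history: 4 prior points → Category Minimal (0-6).
Level 23 falls in the 22-23 band.
Grid: Level 22-23 × Category Minimal = 34-42 months.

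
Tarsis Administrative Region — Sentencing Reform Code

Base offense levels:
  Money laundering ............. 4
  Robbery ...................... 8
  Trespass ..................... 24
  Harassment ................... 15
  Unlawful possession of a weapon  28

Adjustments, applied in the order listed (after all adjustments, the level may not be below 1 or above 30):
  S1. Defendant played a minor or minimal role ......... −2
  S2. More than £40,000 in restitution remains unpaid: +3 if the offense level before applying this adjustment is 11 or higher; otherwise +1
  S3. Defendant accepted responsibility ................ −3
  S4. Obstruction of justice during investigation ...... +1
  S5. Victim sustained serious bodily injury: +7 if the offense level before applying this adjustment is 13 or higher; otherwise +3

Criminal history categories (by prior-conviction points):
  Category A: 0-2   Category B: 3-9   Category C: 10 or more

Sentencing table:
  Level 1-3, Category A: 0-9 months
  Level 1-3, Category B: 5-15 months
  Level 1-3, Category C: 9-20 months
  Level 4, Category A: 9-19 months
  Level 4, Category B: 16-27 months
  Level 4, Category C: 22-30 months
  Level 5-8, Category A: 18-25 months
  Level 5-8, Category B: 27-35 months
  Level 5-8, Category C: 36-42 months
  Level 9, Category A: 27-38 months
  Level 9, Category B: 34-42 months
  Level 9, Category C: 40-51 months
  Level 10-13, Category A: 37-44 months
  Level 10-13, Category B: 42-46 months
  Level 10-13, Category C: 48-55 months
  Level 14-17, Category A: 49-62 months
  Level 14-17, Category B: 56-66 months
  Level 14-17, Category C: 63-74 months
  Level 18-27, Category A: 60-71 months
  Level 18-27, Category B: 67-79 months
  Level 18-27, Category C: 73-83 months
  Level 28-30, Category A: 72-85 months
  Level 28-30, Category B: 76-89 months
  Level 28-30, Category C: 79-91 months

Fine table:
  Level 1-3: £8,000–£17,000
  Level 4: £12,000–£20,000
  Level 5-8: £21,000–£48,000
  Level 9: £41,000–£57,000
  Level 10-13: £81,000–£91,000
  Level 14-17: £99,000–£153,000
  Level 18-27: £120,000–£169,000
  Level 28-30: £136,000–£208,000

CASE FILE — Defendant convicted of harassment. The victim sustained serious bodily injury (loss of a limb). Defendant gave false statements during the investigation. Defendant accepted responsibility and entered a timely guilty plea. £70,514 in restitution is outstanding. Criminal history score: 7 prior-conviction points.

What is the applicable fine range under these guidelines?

Base offense level for harassment: 15.
S2 applies (level before this adjustment is 15 ≥ 11, so +3): 15 + 3 = 18.
S3 applies: 18 − 3 = 15.
S4 applies: 15 + 1 = 16.
S5 applies (level before this adjustment is 16 ≥ 13, so +7): 16 + 7 = 23.
Final offense level: 23.
Level 23 falls in the 18-27 band.
Fine table: Level 18-27 → £120,000–£169,000.

£120,000–£169,000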